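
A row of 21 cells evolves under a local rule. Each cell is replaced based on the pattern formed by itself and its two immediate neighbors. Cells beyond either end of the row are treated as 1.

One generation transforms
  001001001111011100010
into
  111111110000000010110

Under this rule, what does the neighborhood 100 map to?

At position 0 the neighborhood is 100; the next row has 1 there.

1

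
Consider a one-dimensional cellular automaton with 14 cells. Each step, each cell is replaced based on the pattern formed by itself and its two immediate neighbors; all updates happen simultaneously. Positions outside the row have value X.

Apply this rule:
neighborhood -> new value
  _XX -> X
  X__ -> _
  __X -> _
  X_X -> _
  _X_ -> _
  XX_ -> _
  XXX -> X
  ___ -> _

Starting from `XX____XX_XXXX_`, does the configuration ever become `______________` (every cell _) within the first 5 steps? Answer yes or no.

X_____X__XXX__
_________XX___
_________X____
______________
all cells are _ at step 4

yes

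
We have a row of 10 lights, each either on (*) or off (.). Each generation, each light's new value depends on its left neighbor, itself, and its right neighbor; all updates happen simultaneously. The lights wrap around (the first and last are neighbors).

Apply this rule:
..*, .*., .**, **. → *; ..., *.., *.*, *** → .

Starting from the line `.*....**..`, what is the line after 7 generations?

**...***..
**..**.*.*
.*.***.*.*
.*.*.*.*.*
.*.*.*.*.*  (fixed point — unchanged through generation 7)

.*.*.*.*.*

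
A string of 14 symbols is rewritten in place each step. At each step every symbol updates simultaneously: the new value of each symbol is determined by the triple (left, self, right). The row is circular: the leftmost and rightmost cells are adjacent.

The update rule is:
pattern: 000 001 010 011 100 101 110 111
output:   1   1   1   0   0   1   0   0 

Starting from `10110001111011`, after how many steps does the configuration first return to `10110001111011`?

01000110000100
11011000111101
00100011000010
11101100011110
00010001100001
01110110001111
10001000110000
10111011000111
01000100011000
11011101100011
00100010001100
11101110110001
00010001000110
11110111011000
00001000100011
01111011101100
10000100010001
00111101110110
11000010001000
00011110111011
01100001000100
10001111011101
00110000100010
11000111101110
00011000010001
01100011110111
10001100001000
10110001111011

28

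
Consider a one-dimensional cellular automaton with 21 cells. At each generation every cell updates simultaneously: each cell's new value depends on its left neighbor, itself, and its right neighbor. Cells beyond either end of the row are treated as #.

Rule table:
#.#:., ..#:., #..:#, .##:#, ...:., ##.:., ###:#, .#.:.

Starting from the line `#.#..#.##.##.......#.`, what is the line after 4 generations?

..#...#...#....#.....

generation 1: ...#...#..#.#........
generation 2: #...#...#....#.......
generation 3: .#...#...#....#......
generation 4: ..#...#...#....#.....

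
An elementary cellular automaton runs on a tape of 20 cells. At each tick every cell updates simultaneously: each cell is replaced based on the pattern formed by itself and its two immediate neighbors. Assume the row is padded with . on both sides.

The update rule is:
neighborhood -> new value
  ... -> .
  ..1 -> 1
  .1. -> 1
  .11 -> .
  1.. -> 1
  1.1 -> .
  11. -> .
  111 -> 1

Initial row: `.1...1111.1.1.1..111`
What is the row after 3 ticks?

111111.1.1..111111..

111.1.11..1.1.111.1.
.1..1...111.1..1..11
111111.1.1..111111..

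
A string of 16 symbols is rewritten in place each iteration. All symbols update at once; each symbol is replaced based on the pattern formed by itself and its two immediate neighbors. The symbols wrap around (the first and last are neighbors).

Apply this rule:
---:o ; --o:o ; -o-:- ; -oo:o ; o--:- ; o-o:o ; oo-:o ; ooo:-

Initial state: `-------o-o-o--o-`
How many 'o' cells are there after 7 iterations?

iteration 1: ooooooo-o-o--o--
iteration 2: o-----oo-o--o--o
iteration 3: o-ooooooo--o--oo
iteration 4: ooo-----o-o--oo-
iteration 5: o-o-oooo-o--oooo
iteration 6: oo-oo--oo--oo---
iteration 7: ooooo-ooo-ooo-oo
count of o: 13

13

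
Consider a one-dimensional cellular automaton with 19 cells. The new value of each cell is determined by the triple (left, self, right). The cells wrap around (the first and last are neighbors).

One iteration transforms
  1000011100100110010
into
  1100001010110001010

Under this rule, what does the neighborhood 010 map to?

1

At position 0 the neighborhood is 010; the next row has 1 there.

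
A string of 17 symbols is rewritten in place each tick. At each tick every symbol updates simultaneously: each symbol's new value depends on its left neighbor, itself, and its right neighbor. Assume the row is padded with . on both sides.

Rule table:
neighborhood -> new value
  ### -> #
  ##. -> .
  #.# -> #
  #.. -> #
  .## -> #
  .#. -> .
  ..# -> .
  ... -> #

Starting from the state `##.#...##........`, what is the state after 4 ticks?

#.#.##.#.########
.#.##.#.########.
..##.#.########.#
#.#.#.########.#.

#.#.#.########.#.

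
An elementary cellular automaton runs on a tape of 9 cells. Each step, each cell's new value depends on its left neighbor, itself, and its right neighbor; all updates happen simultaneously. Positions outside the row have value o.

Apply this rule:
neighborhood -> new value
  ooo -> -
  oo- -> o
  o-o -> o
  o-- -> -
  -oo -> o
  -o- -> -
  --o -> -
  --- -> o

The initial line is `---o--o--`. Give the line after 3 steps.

o--o---oo

step 1: -o-------
step 2: o--ooooo-
step 3: o--o---oo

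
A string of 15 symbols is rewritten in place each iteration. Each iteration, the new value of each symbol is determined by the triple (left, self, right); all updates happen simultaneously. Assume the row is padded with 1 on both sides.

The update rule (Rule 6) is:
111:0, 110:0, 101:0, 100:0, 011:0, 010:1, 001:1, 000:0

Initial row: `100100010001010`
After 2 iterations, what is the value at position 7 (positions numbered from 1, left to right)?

001100110011010
010001000100010
position 7 holds 0

0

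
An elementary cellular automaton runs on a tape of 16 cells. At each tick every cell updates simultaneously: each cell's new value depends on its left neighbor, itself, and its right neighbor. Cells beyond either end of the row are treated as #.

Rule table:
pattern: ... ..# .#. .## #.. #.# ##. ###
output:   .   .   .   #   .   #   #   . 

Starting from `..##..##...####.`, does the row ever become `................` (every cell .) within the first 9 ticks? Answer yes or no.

..##..##...#..##
..##..##......#.
..##..##.......#
..##..##.......#  (fixed point — unchanged through tick 9)
tick 9 is ..##..##.......#, still not uniform .

no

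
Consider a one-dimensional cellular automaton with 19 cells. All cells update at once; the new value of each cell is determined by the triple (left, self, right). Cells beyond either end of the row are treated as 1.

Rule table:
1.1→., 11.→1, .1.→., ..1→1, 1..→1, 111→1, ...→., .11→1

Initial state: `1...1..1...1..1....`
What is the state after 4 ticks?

111.11111.111111111

11.1.11.1.1.11.1..1
11...11.....11..111
111.1111...11111111
111.11111.111111111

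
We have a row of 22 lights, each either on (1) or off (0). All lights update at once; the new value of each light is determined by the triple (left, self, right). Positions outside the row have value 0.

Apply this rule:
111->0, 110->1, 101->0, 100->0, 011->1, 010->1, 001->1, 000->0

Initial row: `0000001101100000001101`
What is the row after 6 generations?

1101010101101101010101

0000011101100000011101
0000110101100000110101
0001110101100001110101
0011010101100011010101
0111010101100111010101
1101010101101101010101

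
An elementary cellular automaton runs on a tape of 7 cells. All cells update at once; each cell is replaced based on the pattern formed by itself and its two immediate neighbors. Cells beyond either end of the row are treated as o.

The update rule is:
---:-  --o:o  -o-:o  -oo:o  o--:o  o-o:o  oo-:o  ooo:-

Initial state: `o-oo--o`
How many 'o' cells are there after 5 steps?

4

ooooooo
-------
o-----o
oo---oo
-oo-oo-
count of o: 4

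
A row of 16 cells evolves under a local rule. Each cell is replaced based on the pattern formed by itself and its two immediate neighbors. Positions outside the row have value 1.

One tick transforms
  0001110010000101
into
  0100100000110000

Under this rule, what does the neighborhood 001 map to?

At position 2 the neighborhood is 001; the next row has 0 there.

0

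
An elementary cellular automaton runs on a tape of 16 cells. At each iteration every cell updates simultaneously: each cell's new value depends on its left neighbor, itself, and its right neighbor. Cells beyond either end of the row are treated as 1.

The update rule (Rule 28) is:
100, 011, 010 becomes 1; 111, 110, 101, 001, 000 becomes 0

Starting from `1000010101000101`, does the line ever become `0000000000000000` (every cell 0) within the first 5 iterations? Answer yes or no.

no

0100010101100101
0110010101010101
0101010101010101
0101010101010101  (fixed point — unchanged through iteration 5)
iteration 5 is 0101010101010101, still not uniform 0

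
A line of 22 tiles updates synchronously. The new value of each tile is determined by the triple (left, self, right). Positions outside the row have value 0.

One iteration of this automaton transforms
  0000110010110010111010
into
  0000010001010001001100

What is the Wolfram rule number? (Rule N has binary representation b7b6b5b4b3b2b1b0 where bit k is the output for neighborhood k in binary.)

position 17: 111 → 0  (bit 7 = 0)
position 5: 110 → 1  (bit 6 = 1)
position 9: 101 → 1  (bit 5 = 1)
position 6: 100 → 0  (bit 4 = 0)
position 4: 011 → 0  (bit 3 = 0)
position 8: 010 → 0  (bit 2 = 0)
position 3: 001 → 0  (bit 1 = 0)
position 0: 000 → 0  (bit 0 = 0)
bits b7..b0 = 01100000 = 96

96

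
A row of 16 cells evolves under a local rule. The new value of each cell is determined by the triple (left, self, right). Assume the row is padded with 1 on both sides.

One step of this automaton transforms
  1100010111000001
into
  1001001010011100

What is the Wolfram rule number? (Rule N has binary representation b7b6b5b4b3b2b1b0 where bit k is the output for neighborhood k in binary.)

161

position 0: 111 → 1  (bit 7 = 1)
position 1: 110 → 0  (bit 6 = 0)
position 6: 101 → 1  (bit 5 = 1)
position 2: 100 → 0  (bit 4 = 0)
position 7: 011 → 0  (bit 3 = 0)
position 5: 010 → 0  (bit 2 = 0)
position 4: 001 → 0  (bit 1 = 0)
position 3: 000 → 1  (bit 0 = 1)
bits b7..b0 = 10100001 = 161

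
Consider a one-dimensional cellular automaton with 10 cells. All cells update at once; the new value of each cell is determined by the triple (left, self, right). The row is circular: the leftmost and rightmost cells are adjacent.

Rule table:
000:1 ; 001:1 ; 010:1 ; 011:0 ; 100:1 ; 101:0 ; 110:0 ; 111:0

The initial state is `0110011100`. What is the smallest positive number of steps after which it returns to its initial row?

1001100011
0110011100

2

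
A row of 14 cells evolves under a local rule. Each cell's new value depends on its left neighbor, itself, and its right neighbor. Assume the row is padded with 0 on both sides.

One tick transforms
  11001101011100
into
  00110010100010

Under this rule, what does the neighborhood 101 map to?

At position 6 the neighborhood is 101; the next row has 1 there.

1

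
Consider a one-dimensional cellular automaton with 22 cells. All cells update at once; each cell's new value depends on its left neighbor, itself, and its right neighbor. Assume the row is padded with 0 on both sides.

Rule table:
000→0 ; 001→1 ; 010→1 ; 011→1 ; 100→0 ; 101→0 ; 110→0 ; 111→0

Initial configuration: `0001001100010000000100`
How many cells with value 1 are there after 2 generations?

7

0011011000110000001100
0110010001100000011000
count of 1: 7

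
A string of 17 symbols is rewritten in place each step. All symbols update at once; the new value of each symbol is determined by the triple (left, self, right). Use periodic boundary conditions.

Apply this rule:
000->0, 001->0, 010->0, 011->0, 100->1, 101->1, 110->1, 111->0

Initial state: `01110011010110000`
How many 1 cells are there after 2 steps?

step 1: 00011001101011000
step 2: 00001100110101100
count of 1: 7

7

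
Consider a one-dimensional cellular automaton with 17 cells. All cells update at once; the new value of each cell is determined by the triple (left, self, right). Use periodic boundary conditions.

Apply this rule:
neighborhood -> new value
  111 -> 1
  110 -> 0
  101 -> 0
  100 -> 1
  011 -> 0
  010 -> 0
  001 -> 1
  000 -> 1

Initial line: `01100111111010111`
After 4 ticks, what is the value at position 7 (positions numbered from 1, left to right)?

0

00011011110000010
11100001101111101
11011110000111000
00001101111010111
position 7 holds 0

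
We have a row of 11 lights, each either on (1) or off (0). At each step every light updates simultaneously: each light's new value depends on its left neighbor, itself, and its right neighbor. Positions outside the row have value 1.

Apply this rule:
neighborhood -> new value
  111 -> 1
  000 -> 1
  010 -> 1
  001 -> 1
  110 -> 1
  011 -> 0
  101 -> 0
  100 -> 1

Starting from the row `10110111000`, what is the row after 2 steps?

10010011111
11111101111

11111101111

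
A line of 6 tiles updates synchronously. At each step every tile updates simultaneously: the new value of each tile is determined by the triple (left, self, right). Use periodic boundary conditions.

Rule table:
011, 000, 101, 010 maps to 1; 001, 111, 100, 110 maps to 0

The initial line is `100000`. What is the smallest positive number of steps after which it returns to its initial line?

101110
111001
000001
011101
110011
000010
111010
100111
000100
110101
001111
001000
101011
011110
010000
010111
111100
100000

18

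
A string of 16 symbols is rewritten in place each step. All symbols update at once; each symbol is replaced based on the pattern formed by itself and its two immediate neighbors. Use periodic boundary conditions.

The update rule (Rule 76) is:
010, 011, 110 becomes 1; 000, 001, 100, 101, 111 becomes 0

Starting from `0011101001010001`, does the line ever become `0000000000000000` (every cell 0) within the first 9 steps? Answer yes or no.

step 1: 0010101001010001
step 2: 0010101001010001  (fixed point — unchanged through step 9)
step 9 is 0010101001010001, still not uniform 0

no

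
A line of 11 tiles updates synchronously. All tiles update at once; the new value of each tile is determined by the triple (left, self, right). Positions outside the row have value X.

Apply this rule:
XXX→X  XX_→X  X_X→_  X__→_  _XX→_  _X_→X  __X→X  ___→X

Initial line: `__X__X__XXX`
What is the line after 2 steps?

_XX_XX_X_XX
__X__X_X__X

__X__X_X__X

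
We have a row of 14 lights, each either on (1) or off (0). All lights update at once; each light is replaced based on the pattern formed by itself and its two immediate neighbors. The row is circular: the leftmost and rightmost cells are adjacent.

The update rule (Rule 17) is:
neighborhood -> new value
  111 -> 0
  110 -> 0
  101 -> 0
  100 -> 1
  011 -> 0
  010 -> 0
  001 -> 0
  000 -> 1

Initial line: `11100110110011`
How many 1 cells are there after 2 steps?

00010000001000
11001111100111
count of 1: 10

10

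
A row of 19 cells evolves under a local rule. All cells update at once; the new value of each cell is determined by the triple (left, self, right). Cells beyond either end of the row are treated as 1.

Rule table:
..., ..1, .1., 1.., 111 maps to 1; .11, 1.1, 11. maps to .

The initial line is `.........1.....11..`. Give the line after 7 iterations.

111111111...1...111

111111111111111..11
11111111111111.11.1
1111111111111......
111111111111.111111
11111111111...11111
1111111111.111.1111
111111111...1...111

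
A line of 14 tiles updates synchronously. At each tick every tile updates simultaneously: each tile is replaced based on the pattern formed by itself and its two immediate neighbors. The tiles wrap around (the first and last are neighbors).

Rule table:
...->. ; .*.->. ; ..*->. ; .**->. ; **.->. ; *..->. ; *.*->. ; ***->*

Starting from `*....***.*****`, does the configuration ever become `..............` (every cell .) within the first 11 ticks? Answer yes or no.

......*...****
...........**.
..............
all cells are . at tick 3

yes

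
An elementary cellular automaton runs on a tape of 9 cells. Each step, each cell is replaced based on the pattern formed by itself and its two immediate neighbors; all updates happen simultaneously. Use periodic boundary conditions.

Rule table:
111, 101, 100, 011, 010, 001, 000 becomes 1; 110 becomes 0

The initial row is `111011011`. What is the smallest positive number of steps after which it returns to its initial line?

9

110110111
101101111
011011111
110111110
101111101
011111011
111110110
111101101
111011011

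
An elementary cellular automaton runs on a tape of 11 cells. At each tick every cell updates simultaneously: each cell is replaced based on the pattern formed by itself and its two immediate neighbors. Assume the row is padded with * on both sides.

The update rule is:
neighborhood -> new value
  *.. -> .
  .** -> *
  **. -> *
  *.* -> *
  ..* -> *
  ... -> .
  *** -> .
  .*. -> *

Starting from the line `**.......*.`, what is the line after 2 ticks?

tick 1: .*......***
tick 2: **.....**..

**.....**..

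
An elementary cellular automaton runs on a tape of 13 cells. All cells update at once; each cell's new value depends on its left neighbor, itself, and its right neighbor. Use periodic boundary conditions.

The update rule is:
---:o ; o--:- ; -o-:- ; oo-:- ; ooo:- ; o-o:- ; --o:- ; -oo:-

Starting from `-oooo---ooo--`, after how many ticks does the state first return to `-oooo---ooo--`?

2

------o-----o
-oooo---ooo--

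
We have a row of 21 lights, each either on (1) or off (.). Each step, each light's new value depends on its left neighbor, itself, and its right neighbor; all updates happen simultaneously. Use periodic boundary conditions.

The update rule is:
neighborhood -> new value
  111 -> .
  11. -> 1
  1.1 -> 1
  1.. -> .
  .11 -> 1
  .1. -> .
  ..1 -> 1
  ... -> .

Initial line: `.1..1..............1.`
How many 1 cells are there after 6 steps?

1..1..............1..
..1..............1..1
.1..............1..1.
1..............1..1..
..............1..1..1
.............1..1..1.
count of 1: 3

3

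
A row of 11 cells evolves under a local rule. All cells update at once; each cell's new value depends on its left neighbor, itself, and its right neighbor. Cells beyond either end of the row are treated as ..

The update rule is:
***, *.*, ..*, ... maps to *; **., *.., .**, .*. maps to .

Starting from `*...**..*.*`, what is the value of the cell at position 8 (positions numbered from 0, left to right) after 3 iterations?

.

..**...*.*.
**...**.*..
...**..*..*
position 8 holds .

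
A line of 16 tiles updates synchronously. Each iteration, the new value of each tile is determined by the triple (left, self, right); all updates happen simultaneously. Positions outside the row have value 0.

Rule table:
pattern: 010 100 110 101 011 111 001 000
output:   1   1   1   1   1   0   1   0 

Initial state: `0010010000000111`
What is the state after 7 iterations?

1110011111111111

0111111000001101
1100001100011111
1110011110110001
1011110011111011
1110011110001111
1011110011011001
1110011111111111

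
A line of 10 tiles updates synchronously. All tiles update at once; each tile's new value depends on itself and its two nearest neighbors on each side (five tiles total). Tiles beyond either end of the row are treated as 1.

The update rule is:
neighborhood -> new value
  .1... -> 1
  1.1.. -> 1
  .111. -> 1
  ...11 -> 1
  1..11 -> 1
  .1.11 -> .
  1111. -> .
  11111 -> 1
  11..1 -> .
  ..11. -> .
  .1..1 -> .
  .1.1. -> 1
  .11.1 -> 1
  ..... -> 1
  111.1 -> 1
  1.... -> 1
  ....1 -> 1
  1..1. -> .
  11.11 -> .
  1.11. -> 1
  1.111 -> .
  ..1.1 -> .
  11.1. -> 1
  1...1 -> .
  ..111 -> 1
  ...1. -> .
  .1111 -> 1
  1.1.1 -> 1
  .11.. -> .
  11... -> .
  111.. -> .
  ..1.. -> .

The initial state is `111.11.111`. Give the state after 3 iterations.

1.111.1111

1.1.11..11
111.1..111
1.111.1111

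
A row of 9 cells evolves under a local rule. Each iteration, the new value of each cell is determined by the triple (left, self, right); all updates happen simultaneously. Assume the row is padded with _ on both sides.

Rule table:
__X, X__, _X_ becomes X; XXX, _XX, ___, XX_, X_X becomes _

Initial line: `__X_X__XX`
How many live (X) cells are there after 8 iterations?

2

iteration 1: _XX_XXX__
iteration 2: X______X_
iteration 3: XX____XXX
iteration 4: __X__X___
iteration 5: _XXXXXX__
iteration 6: X______X_  (repeats iteration 2; period 4)
iteration 8: __X__X___
count of X: 2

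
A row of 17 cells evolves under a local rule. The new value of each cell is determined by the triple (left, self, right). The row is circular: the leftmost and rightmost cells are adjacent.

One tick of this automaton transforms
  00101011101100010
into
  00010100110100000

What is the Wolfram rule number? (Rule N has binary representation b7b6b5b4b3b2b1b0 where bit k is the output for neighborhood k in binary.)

96

position 7: 111 → 0  (bit 7 = 0)
position 8: 110 → 1  (bit 6 = 1)
position 3: 101 → 1  (bit 5 = 1)
position 12: 100 → 0  (bit 4 = 0)
position 6: 011 → 0  (bit 3 = 0)
position 2: 010 → 0  (bit 2 = 0)
position 1: 001 → 0  (bit 1 = 0)
position 0: 000 → 0  (bit 0 = 0)
bits b7..b0 = 01100000 = 96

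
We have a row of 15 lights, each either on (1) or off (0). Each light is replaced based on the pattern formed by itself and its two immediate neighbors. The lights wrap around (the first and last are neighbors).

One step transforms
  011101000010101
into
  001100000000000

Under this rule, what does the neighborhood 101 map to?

0

At position 0 the neighborhood is 101; the next row has 0 there.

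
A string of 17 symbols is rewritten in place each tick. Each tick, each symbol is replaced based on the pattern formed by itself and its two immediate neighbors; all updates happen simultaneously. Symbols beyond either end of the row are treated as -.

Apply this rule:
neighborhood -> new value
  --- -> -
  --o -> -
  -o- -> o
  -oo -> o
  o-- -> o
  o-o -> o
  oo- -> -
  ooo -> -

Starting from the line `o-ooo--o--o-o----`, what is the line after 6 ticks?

ooo--o-oo-oooo---
o--o-ooo-oo---o--
oo-ooo--oo-o--oo-
o-oo--o-o-ooo-o-o
ooo-o-ooooo--oooo
o--oooo----o-o---

o--oooo----o-o---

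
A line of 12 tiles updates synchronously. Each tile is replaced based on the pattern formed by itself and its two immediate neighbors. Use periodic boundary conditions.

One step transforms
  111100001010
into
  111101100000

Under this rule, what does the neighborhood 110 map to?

1

At position 3 the neighborhood is 110; the next row has 1 there.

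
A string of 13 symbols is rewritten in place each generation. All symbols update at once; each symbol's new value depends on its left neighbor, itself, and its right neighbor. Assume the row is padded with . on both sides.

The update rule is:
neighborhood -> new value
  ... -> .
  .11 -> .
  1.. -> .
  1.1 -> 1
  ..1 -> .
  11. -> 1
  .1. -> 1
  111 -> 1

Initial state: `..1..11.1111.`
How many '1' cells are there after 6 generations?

..1...11.111.
..1....11.11.
..1.....11.1.
..1......111.
..1.......11.
..1........1.
count of 1: 2

2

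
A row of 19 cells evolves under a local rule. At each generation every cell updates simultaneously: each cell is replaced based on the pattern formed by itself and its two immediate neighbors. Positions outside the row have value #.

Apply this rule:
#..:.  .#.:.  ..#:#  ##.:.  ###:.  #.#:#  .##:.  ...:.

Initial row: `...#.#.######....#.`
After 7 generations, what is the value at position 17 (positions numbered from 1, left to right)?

#

..#.#.#.........#.#
.#.#.#.........#.#.
#.#.#.........#.#.#
.#.#.........#.#.#.
#.#.........#.#.#.#
.#.........#.#.#.#.
#.........#.#.#.#.#
position 17 holds #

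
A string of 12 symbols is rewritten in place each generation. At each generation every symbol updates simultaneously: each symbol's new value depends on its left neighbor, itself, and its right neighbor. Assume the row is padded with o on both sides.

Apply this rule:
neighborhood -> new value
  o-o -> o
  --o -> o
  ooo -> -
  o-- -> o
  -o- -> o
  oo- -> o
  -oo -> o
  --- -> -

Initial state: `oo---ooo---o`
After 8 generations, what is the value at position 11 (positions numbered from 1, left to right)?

o

-oo-oo-oo-oo
ooooooooooo-
----------oo
o--------oo-
oo------oooo
-oo----oo---
oooo--oooo-o
---oooo--ooo
position 11 holds o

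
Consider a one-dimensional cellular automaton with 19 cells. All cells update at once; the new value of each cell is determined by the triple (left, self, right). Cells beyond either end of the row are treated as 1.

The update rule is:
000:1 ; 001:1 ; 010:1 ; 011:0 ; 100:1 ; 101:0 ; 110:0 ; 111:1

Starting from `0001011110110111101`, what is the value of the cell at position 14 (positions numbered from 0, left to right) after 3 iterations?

1111001100000011000
1110110011111100111
1100001101111011011
position 14 holds 1

1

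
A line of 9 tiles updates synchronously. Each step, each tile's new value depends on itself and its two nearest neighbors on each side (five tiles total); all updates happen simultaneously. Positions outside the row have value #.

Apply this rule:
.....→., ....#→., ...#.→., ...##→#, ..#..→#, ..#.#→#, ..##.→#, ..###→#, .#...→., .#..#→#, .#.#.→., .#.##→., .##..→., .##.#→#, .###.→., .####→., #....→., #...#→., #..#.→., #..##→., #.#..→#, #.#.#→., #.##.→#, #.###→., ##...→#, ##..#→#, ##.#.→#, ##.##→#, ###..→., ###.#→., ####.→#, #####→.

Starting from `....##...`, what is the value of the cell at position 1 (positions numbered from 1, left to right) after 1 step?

#

#..##.#.#
position 1 holds #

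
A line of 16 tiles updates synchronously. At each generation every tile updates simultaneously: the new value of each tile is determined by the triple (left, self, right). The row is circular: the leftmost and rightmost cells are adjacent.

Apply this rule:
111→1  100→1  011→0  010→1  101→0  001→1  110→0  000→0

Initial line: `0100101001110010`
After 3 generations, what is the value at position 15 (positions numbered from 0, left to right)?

1111101110101111
1111000100100111
1110101111111011
position 15 holds 1

1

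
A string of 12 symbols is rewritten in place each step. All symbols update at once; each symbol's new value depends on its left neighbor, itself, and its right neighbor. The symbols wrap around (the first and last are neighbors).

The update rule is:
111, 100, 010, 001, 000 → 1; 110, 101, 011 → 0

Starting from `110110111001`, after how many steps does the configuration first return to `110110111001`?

step 1: 100000010110
step 2: 111111110000
step 3: 011111101111
step 4: 001111000110
step 5: 110110111001

5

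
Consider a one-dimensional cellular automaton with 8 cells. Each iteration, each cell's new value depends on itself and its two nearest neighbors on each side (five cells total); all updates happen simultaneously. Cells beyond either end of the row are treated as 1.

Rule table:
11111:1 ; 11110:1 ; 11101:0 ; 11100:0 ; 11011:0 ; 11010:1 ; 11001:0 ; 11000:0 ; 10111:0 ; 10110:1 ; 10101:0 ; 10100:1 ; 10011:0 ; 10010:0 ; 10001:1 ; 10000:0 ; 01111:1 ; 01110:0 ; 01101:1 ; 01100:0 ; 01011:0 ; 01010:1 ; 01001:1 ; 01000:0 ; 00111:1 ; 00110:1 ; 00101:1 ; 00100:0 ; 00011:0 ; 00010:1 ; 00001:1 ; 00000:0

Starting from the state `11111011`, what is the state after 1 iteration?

11110001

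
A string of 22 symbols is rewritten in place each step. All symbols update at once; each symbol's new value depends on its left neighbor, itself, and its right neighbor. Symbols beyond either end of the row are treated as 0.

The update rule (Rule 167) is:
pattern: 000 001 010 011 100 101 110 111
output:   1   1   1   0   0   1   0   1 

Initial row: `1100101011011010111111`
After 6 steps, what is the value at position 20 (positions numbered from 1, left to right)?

1

step 1: 0001111100100111011110
step 2: 1110111001101010101100
step 3: 0101010010011111110001
step 4: 1111110110101111100111
step 5: 0111101001110111001010
step 6: 1011011010101010011110
position 20 holds 1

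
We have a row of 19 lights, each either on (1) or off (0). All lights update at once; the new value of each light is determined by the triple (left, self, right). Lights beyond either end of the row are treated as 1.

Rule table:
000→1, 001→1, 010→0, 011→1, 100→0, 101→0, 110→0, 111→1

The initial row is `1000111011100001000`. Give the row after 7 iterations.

0111001110011111111

0011110011001110011
0111100110011100111
0111001100111001111
0110011001110011111
0100110011100111111
0001100111001111111
0111001110011111111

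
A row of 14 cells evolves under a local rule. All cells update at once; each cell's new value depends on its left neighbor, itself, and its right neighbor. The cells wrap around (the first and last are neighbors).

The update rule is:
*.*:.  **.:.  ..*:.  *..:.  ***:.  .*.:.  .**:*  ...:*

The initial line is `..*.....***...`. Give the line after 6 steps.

....***.....*.

step 1: *...***.*...**
step 2: ..*.*.....*.*.
step 3: *.....***.....
step 4: ..***.*...***.
step 5: *.*.....*.*...
step 6: ....***.....*.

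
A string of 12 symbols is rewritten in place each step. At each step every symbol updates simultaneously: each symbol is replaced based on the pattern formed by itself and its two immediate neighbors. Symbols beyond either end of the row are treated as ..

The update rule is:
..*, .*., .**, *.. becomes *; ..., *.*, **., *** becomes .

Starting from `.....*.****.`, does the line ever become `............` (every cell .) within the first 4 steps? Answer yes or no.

no

....**.*...*
...**..**.**
..**.***..*.
.**..*..****
step 4 is .**..*..****, still not uniform .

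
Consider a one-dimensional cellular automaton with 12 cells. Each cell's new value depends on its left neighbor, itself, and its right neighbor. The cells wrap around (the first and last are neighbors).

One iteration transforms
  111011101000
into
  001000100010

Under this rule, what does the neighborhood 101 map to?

0

At position 3 the neighborhood is 101; the next row has 0 there.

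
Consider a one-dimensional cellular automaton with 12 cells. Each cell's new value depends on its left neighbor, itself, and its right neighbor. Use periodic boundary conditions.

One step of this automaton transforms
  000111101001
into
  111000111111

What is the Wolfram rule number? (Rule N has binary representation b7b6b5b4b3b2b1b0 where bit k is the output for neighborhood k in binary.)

position 4: 111 → 0  (bit 7 = 0)
position 6: 110 → 1  (bit 6 = 1)
position 7: 101 → 1  (bit 5 = 1)
position 0: 100 → 1  (bit 4 = 1)
position 3: 011 → 0  (bit 3 = 0)
position 8: 010 → 1  (bit 2 = 1)
position 2: 001 → 1  (bit 1 = 1)
position 1: 000 → 1  (bit 0 = 1)
bits b7..b0 = 01110111 = 119

119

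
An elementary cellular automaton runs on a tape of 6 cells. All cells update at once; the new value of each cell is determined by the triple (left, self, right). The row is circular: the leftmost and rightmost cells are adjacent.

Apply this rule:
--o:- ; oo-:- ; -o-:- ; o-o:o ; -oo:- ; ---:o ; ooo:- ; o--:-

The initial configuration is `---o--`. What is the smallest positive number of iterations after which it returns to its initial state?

iteration 1: oo---o
iteration 2: ---o--

2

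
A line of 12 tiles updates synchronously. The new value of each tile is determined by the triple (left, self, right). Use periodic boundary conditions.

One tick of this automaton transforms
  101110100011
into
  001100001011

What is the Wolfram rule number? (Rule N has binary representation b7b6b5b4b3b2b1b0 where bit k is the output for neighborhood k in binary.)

position 3: 111 → 1  (bit 7 = 1)
position 0: 110 → 0  (bit 6 = 0)
position 1: 101 → 0  (bit 5 = 0)
position 7: 100 → 0  (bit 4 = 0)
position 2: 011 → 1  (bit 3 = 1)
position 6: 010 → 0  (bit 2 = 0)
position 9: 001 → 0  (bit 1 = 0)
position 8: 000 → 1  (bit 0 = 1)
bits b7..b0 = 10001001 = 137

137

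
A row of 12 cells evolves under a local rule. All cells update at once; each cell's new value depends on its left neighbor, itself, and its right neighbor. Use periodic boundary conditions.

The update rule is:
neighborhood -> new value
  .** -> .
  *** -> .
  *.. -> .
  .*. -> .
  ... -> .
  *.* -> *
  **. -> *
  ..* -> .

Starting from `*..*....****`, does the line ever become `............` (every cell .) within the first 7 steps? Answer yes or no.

step 1: *...........
step 2: ............
all cells are . at step 2

yes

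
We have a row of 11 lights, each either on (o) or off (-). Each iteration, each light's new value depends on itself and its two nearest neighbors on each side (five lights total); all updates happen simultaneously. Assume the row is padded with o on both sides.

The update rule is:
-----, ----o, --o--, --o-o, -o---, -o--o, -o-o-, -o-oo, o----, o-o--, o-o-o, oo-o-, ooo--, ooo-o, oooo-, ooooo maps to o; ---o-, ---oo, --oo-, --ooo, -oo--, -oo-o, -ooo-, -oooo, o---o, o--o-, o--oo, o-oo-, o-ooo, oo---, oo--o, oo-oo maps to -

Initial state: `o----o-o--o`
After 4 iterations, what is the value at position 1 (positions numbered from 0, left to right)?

-

o-oo-oooo--
o------oo--
o-oooo-----
o---oo-ooo-
position 1 holds -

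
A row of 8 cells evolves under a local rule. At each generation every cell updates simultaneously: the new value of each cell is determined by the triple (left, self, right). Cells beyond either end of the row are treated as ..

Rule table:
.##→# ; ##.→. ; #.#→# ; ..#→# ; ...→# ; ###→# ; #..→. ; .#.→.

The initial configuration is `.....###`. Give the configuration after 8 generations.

generation 1: #######.
generation 2: ######..
generation 3: #####..#
generation 4: ####..#.
generation 5: ###..#..
generation 6: ##..#..#
generation 7: #..#..#.
generation 8: ..#..#..

..#..#..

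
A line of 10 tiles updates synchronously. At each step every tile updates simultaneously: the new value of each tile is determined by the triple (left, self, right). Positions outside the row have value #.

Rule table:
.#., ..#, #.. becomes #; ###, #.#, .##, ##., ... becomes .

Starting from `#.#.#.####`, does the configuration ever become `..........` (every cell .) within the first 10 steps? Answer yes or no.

..#.#.....
###.##...#
......#.#.
#....##.#.
.#..#...#.
.#####.##.
..........
all cells are . at step 7

yes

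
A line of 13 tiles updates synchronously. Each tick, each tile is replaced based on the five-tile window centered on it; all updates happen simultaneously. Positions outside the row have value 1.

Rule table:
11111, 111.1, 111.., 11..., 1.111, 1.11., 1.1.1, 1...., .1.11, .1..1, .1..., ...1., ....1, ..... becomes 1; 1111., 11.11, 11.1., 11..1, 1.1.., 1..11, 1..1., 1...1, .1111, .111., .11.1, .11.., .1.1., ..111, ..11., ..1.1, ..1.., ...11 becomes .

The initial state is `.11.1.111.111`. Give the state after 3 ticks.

.1..111.1.1.1
..1...1.1.111
...1.1..111.1

...1.1..111.1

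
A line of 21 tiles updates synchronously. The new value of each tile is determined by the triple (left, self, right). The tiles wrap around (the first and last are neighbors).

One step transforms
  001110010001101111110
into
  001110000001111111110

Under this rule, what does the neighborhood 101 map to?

At position 13 the neighborhood is 101; the next row has 1 there.

1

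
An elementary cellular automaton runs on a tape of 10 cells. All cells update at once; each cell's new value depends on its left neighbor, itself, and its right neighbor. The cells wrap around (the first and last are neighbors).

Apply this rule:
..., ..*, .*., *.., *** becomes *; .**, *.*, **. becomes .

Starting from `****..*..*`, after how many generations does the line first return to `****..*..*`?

4

generation 1: ***.*****.
generation 2: .*...***..
generation 3: *****.*.**
generation 4: ****..*..*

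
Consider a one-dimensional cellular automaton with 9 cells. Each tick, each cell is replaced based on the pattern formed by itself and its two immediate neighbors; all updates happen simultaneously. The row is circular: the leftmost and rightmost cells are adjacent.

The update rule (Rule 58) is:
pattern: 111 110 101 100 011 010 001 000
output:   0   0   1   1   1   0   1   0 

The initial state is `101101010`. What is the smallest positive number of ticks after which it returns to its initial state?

9

tick 1: 011010101
tick 2: 110101010
tick 3: 101010101
tick 4: 010101011
tick 5: 101010110
tick 6: 010101101
tick 7: 101011010
tick 8: 010110101
tick 9: 101101010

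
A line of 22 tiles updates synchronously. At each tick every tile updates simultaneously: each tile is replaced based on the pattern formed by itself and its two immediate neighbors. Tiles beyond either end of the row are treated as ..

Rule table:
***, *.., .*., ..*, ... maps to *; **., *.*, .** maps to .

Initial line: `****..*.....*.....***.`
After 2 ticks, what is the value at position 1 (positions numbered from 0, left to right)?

.

.**.**************.*.*
*....************..*.*
position 1 holds .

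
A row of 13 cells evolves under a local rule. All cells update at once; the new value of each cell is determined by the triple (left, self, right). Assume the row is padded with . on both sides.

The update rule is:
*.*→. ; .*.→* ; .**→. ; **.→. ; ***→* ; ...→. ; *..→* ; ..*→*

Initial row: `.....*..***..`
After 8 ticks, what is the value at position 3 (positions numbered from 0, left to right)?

....****.*.*.
...*.**..*.**
..**...***...
.*..*.*.*.*..
*****.*.*.**.
.***..*.*...*
*.*.***.**.**
*.*..*.......
position 3 holds .

.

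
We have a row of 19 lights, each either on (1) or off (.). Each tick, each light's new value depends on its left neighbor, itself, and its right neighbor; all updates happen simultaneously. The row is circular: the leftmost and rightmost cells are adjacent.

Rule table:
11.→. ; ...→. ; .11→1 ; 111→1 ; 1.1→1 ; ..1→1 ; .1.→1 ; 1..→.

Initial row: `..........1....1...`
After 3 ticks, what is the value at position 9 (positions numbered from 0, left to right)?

.

.........11...11...
........11...11....
.......11...11.....
position 9 holds .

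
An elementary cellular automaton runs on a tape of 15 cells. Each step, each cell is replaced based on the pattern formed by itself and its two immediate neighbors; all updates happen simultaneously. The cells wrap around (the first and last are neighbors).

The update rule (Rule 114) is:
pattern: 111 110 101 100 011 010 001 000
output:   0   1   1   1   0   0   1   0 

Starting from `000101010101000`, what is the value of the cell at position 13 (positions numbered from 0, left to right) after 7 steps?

0

step 1: 001010101010100
step 2: 010101010101010
step 3: 101010101010101
step 4: 110101010101010
step 5: 011010101010101
step 6: 101101010101010
step 7: 010110101010101
position 13 holds 0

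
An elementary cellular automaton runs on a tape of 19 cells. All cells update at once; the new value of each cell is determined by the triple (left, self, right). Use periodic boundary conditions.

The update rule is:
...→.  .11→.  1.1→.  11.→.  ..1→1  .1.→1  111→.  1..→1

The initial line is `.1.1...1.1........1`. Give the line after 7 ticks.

tick 1: .1.11.11.11......11
tick 2: .1.........1....1..
tick 3: 111.......111..111.
tick 4: ...1.....1...11....
tick 5: ..111...111.1..1...
tick 6: .1...1.1....11111..
tick 7: 111.11.11..1.....1.

111.11.11..1.....1.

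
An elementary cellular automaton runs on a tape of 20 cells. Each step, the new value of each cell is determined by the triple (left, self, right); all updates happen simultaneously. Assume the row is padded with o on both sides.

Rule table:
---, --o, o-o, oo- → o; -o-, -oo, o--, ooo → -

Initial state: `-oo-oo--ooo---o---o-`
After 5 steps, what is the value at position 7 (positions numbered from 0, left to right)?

-

o-oo-o-o--o-oo--oo-o
oo-oo-o--o-o-o-o-oo-
-oo-oo--o-o-o-o-o-oo
o-oo-o-o-o-o-o-o-o--
oo-oo-o-o-o-o-o-o--o
position 7 holds -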